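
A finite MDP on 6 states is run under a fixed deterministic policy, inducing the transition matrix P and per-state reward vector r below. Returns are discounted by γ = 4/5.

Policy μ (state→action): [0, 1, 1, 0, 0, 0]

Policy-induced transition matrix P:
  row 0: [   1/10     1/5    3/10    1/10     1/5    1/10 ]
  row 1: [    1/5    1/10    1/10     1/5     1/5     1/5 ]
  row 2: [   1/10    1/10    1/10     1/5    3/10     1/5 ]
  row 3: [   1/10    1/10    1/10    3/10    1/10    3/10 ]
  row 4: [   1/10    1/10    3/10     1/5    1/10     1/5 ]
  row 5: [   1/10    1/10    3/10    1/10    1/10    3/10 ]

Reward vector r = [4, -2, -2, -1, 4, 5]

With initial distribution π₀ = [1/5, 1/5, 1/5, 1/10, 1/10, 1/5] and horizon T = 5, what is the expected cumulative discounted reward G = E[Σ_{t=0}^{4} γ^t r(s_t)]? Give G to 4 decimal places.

G = 4.6866

t=0: π = [0.2000, 0.2000, 0.2000, 0.1000, 0.1000, 0.2000], E[r] = 1.3000, γ^t·E[r] = 1.300000, running G = 1.300000
t=1: π = [0.1200, 0.1200, 0.2000, 0.1700, 0.1800, 0.2100], E[r] = 1.4400, γ^t·E[r] = 1.152000, running G = 2.452000
t=2: π = [0.1120, 0.1120, 0.2020, 0.1840, 0.1640, 0.2260], E[r] = 1.4220, γ^t·E[r] = 0.910080, running G = 3.362080
t=3: π = [0.1112, 0.1112, 0.2004, 0.1846, 0.1628, 0.2298], E[r] = 1.4372, γ^t·E[r] = 0.735846, running G = 4.097926
t=4: π = [0.1111, 0.1111, 0.2008, 0.1844, 0.1623, 0.2303], E[r] = 1.4372, γ^t·E[r] = 0.588694, running G = 4.686620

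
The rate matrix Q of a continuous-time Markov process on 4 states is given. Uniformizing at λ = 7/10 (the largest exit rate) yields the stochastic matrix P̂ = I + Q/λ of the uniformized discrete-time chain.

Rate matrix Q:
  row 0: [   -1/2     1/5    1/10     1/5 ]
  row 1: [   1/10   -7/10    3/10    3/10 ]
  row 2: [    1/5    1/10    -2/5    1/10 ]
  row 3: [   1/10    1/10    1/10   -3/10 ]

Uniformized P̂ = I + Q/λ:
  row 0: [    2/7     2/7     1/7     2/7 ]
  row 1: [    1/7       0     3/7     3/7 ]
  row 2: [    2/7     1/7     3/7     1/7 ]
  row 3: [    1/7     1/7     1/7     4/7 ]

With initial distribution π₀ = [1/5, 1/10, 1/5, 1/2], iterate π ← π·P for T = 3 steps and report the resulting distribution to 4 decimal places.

t=0: π = [0.2000, 0.1000, 0.2000, 0.5000]
t=1: π = [0.2000, 0.1571, 0.2286, 0.4143]
t=2: π = [0.2041, 0.1490, 0.2531, 0.3939]
t=3: π = [0.2082, 0.1507, 0.2577, 0.3834]

π = [0.2082, 0.1507, 0.2577, 0.3834]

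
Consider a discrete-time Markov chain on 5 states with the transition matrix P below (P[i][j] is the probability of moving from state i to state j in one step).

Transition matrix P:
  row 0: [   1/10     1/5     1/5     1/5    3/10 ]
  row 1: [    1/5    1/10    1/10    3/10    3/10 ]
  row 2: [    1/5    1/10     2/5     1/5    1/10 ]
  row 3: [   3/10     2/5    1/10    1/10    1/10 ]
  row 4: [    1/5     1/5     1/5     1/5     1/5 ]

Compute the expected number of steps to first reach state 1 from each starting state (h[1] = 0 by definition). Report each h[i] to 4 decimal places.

h = [4.6809, 0.0000, 5.2660, 3.7766, 4.6809]

First-step conditioning: h[1] = 0; for i ≠ 1, h[i] = 1 + Σ_k P[i][k]·h[k].
  h[0] = 1 + 1/10·h[0] + 1/5·h[2] + 1/5·h[3] + 3/10·h[4]
  h[2] = 1 + 1/5·h[0] + 2/5·h[2] + 1/5·h[3] + 1/10·h[4]
  h[3] = 1 + 3/10·h[0] + 1/10·h[2] + 1/10·h[3] + 1/10·h[4]
  h[4] = 1 + 1/5·h[0] + 1/5·h[2] + 1/5·h[3] + 1/5·h[4]
Solving the 4×4 linear system over states ≠ 1 gives exactly h = [220/47, 0, 495/94, 355/94, 220/47] (h[1] = 0 is the target).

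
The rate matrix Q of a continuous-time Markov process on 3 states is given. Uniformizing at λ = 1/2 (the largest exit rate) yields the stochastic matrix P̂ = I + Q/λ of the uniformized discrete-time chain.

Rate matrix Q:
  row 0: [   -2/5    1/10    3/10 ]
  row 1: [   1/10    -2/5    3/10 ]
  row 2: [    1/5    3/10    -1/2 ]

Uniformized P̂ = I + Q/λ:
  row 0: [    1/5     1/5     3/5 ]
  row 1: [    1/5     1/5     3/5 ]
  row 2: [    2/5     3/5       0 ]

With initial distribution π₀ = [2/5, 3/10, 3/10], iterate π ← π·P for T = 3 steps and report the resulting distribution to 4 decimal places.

π = [0.2696, 0.3392, 0.3912]

t=0: π = [0.4000, 0.3000, 0.3000]
t=1: π = [0.2600, 0.3200, 0.4200]
t=2: π = [0.2840, 0.3680, 0.3480]
t=3: π = [0.2696, 0.3392, 0.3912]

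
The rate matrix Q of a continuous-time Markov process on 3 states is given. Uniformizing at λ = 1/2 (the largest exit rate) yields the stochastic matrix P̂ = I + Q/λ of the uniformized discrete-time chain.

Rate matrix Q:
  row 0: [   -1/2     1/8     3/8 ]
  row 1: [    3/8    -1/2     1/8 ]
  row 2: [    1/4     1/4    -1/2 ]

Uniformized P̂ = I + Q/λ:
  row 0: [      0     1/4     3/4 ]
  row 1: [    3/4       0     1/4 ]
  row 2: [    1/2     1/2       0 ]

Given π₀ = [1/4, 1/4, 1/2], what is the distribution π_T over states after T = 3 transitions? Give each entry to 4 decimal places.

t=0: π = [0.2500, 0.2500, 0.5000]
t=1: π = [0.4375, 0.3125, 0.2500]
t=2: π = [0.3594, 0.2344, 0.4063]
t=3: π = [0.3789, 0.2930, 0.3281]

π = [0.3789, 0.2930, 0.3281]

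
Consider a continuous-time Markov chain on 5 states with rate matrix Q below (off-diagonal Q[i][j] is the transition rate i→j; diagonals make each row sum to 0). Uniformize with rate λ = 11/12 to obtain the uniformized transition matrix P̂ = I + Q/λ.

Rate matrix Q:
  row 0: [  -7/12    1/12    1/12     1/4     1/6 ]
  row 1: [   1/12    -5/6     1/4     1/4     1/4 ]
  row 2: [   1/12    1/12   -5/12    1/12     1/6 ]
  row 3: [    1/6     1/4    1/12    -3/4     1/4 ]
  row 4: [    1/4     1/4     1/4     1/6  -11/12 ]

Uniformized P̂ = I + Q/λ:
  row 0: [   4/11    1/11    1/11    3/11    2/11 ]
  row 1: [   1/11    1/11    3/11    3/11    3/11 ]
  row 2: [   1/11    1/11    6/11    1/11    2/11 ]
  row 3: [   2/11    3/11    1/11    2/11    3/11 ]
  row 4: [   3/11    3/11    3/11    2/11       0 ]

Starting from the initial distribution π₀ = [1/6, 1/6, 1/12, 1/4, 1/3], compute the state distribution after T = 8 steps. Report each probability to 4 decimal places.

t=0: π = [0.1667, 0.1667, 0.0833, 0.2500, 0.3333]
t=1: π = [0.2197, 0.1970, 0.2197, 0.2045, 0.1591]
t=2: π = [0.1983, 0.1570, 0.2555, 0.1997, 0.1894]
t=3: π = [0.1976, 0.1617, 0.2700, 0.1909, 0.1798]
t=4: π = [0.1948, 0.1583, 0.2757, 0.1899, 0.1812]
t=5: π = [0.1943, 0.1584, 0.2780, 0.1889, 0.1805]
t=6: π = [0.1939, 0.1581, 0.2789, 0.1886, 0.1806]
t=7: π = [0.1938, 0.1580, 0.2792, 0.1885, 0.1805]
t=8: π = [0.1937, 0.1580, 0.2794, 0.1884, 0.1805]

π = [0.1937, 0.1580, 0.2794, 0.1884, 0.1805]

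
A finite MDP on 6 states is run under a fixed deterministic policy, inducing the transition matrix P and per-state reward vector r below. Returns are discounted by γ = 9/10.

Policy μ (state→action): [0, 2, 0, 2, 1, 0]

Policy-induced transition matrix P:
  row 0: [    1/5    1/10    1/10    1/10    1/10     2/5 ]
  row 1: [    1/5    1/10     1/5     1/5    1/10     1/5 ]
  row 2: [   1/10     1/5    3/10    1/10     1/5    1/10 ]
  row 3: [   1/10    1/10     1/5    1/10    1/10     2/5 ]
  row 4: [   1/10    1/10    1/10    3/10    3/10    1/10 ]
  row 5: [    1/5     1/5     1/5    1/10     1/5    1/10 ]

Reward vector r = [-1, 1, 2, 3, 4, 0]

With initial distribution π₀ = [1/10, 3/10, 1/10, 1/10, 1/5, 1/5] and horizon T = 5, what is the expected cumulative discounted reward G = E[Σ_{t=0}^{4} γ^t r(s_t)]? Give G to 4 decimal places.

G = 6.1516

t=0: π = [0.1000, 0.3000, 0.1000, 0.1000, 0.2000, 0.2000], E[r] = 1.5000, γ^t·E[r] = 1.500000, running G = 1.500000
t=1: π = [0.1600, 0.1300, 0.1800, 0.1700, 0.1700, 0.1900], E[r] = 1.5200, γ^t·E[r] = 1.368000, running G = 2.868000
t=2: π = [0.1480, 0.1370, 0.1850, 0.1470, 0.1710, 0.2120], E[r] = 1.4840, γ^t·E[r] = 1.202040, running G = 4.070040
t=3: π = [0.1497, 0.1397, 0.1866, 0.1479, 0.1739, 0.2022], E[r] = 1.5025, γ^t·E[r] = 1.095323, running G = 5.165363
t=4: π = [0.1492, 0.1389, 0.1863, 0.1488, 0.1737, 0.2033], E[r] = 1.5032, γ^t·E[r] = 0.986256, running G = 6.151619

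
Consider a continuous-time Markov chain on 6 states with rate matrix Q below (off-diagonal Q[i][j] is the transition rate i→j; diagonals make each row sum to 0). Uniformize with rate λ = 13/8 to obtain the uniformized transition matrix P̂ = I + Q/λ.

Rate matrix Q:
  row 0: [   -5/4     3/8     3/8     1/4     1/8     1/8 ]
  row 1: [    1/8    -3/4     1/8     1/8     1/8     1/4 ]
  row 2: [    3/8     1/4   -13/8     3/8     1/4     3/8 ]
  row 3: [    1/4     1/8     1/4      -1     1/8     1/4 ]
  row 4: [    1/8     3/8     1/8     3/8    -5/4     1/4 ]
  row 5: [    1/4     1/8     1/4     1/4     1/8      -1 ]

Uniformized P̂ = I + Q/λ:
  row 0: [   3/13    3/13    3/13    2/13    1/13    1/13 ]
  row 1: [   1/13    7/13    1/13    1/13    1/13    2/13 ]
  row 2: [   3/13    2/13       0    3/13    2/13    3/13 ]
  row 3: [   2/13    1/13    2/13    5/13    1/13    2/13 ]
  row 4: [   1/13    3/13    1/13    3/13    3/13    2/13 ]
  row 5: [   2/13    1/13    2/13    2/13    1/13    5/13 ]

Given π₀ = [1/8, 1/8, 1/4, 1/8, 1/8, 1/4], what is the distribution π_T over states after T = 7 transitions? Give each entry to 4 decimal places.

π = [0.1490, 0.2317, 0.1210, 0.1992, 0.1019, 0.1972]

t=0: π = [0.1250, 0.1250, 0.2500, 0.1250, 0.1250, 0.2500]
t=1: π = [0.1635, 0.1923, 0.1058, 0.2019, 0.1154, 0.2212]
t=2: π = [0.1509, 0.2167, 0.1265, 0.2027, 0.1028, 0.2004]
t=3: π = [0.1506, 0.2257, 0.1214, 0.2016, 0.1025, 0.1982]
t=4: π = [0.1495, 0.2294, 0.1215, 0.2002, 0.1020, 0.1973]
t=5: π = [0.1492, 0.2308, 0.1212, 0.1996, 0.1020, 0.1972]
t=6: π = [0.1490, 0.2314, 0.1211, 0.1993, 0.1019, 0.1972]
t=7: π = [0.1490, 0.2317, 0.1210, 0.1992, 0.1019, 0.1972]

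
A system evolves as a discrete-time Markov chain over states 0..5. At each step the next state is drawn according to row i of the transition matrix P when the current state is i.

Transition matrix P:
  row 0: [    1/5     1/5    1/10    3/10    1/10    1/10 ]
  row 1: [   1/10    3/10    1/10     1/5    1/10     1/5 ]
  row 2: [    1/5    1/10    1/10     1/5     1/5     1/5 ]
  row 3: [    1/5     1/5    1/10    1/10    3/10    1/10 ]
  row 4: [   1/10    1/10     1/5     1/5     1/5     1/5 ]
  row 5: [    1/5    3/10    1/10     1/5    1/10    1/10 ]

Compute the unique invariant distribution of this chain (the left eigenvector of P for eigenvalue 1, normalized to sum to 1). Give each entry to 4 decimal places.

Balance equations π_j = Σ_i π_i·P[i][j]:
  π_0 = 1/5·π_0 + 1/10·π_1 + 1/5·π_2 + 1/5·π_3 + 1/10·π_4 + 1/5·π_5
  π_1 = 1/5·π_0 + 3/10·π_1 + 1/10·π_2 + 1/5·π_3 + 1/10·π_4 + 3/10·π_5
  π_2 = 1/10·π_0 + 1/10·π_1 + 1/10·π_2 + 1/10·π_3 + 1/5·π_4 + 1/10·π_5
  π_3 = 3/10·π_0 + 1/5·π_1 + 1/5·π_2 + 1/10·π_3 + 1/5·π_4 + 1/5·π_5
  π_4 = 1/10·π_0 + 1/10·π_1 + 1/5·π_2 + 3/10·π_3 + 1/5·π_4 + 1/10·π_5
  normalize: π_0 + π_1 + π_2 + π_3 + π_4 + π_5 = 1
Solving the linear system gives exactly π = [15761/96988, 10047/48494, 5663/48494, 19067/96988, 4068/24247, 3617/24247].

π = [0.1625, 0.2072, 0.1168, 0.1966, 0.1678, 0.1492]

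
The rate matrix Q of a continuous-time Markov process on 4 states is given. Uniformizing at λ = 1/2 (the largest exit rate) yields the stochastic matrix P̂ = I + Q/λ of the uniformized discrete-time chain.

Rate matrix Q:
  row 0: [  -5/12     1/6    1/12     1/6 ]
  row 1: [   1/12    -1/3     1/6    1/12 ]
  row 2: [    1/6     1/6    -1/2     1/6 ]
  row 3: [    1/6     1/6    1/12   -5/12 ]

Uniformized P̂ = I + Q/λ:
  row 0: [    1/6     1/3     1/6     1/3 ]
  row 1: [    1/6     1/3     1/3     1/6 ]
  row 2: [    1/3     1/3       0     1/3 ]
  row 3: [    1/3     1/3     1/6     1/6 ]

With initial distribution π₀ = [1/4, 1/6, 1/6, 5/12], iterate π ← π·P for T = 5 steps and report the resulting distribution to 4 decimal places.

t=0: π = [0.2500, 0.1667, 0.1667, 0.4167]
t=1: π = [0.2639, 0.3333, 0.1667, 0.2361]
t=2: π = [0.2338, 0.3333, 0.1944, 0.2384]
t=3: π = [0.2388, 0.3333, 0.1898, 0.2380]
t=4: π = [0.2380, 0.3333, 0.1906, 0.2381]
t=5: π = [0.2381, 0.3333, 0.1905, 0.2381]

π = [0.2381, 0.3333, 0.1905, 0.2381]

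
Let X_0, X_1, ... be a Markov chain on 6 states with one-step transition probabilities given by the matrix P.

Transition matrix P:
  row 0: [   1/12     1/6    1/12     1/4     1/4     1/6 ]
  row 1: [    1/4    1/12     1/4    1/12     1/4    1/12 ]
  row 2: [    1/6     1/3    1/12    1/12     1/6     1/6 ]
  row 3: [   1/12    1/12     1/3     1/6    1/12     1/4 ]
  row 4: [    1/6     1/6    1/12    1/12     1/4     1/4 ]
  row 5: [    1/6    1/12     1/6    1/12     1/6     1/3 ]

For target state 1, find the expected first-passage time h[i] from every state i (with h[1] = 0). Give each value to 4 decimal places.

h = [6.3156, 0.0000, 5.2185, 6.5852, 6.3097, 6.7841]

First-step conditioning: h[1] = 0; for i ≠ 1, h[i] = 1 + Σ_k P[i][k]·h[k].
  h[0] = 1 + 1/12·h[0] + 1/12·h[2] + 1/4·h[3] + 1/4·h[4] + 1/6·h[5]
  h[2] = 1 + 1/6·h[0] + 1/12·h[2] + 1/12·h[3] + 1/6·h[4] + 1/6·h[5]
  h[3] = 1 + 1/12·h[0] + 1/3·h[2] + 1/6·h[3] + 1/12·h[4] + 1/4·h[5]
  h[4] = 1 + 1/6·h[0] + 1/12·h[2] + 1/12·h[3] + 1/4·h[4] + 1/4·h[5]
  h[5] = 1 + 1/6·h[0] + 1/6·h[2] + 1/12·h[3] + 1/6·h[4] + 1/3·h[5]
Solving the 5×5 linear system over states ≠ 1 gives exactly h = [231636/36677, 0, 191400/36677, 241524/36677, 231420/36677, 248820/36677] (h[1] = 0 is the target).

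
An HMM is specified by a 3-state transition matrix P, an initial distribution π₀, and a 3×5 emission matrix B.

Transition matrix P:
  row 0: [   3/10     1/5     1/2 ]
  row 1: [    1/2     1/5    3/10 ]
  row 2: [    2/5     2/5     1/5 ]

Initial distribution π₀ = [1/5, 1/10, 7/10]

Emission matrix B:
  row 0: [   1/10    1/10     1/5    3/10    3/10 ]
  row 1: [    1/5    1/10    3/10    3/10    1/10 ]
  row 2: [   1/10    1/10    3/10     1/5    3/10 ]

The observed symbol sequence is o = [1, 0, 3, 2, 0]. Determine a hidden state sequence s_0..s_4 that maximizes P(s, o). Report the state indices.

t=0: δ = [2.000e-02, 1.000e-02, 7.000e-02]  (obs o_0=1)
t=1: δ = [2.800e-03, 5.600e-03, 1.400e-03]  ψ = [2, 2, 2]  (obs o_1=0)
t=2: δ = [8.400e-04, 3.360e-04, 3.360e-04]  ψ = [1, 1, 1]  (obs o_2=3)
t=3: δ = [5.040e-05, 5.040e-05, 1.260e-04]  ψ = [0, 0, 0]  (obs o_3=2)
t=4: δ = [5.040e-06, 1.008e-05, 2.520e-06]  ψ = [2, 2, 0]  (obs o_4=0)
backtrack: best end state = 1; path = [2, 1, 0, 2, 1]

path = [2, 1, 0, 2, 1]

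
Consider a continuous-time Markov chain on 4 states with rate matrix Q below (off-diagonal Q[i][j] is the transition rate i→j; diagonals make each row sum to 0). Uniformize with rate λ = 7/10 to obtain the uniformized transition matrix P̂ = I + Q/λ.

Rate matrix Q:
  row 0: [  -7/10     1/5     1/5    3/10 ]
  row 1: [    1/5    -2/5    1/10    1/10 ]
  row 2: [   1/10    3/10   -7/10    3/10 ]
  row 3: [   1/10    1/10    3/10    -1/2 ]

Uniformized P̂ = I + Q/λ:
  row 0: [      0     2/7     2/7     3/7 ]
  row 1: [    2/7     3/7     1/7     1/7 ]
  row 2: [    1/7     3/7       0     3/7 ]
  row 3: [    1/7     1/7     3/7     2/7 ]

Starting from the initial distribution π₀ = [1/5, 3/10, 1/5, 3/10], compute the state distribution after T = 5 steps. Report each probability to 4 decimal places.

π = [0.1651, 0.3207, 0.2194, 0.2948]

t=0: π = [0.2000, 0.3000, 0.2000, 0.3000]
t=1: π = [0.1571, 0.3143, 0.2286, 0.3000]
t=2: π = [0.1653, 0.3204, 0.2184, 0.2959]
t=3: π = [0.1650, 0.3204, 0.2198, 0.2948]
t=4: π = [0.1651, 0.3208, 0.2192, 0.2949]
t=5: π = [0.1651, 0.3207, 0.2194, 0.2948]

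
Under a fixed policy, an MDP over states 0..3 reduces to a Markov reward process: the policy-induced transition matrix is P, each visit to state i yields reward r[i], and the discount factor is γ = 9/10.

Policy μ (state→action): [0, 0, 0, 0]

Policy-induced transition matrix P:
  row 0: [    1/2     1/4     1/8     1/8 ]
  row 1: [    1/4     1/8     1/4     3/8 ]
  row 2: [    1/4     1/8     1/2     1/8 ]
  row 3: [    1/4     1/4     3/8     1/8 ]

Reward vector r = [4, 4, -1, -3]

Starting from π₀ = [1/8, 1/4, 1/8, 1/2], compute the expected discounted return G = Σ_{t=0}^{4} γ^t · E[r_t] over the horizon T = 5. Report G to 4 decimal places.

t=0: π = [0.1250, 0.2500, 0.1250, 0.5000], E[r] = -0.1250, γ^t·E[r] = -0.125000, running G = -0.125000
t=1: π = [0.2813, 0.2031, 0.3281, 0.1875], E[r] = 1.0469, γ^t·E[r] = 0.942188, running G = 0.817188
t=2: π = [0.3203, 0.1836, 0.3203, 0.1758], E[r] = 1.1680, γ^t·E[r] = 0.946055, running G = 1.763242
t=3: π = [0.3301, 0.1870, 0.3120, 0.1709], E[r] = 1.2437, γ^t·E[r] = 0.906623, running G = 2.669865
t=4: π = [0.3325, 0.1876, 0.3081, 0.1718], E[r] = 1.2572, γ^t·E[r] = 0.824850, running G = 3.494715

G = 3.4947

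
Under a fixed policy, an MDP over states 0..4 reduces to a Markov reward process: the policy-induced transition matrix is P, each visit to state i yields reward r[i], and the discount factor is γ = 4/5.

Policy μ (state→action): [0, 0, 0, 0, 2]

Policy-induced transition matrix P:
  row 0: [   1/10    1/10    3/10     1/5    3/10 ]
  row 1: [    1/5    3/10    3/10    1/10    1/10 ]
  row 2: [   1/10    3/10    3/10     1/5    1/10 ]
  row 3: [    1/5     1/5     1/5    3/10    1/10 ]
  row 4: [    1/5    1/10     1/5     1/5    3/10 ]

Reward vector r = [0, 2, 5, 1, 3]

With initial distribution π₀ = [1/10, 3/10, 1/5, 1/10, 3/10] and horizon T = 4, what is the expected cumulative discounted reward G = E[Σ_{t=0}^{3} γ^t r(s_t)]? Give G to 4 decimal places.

G = 7.3704

t=0: π = [0.1000, 0.3000, 0.2000, 0.1000, 0.3000], E[r] = 2.6000, γ^t·E[r] = 2.600000, running G = 2.600000
t=1: π = [0.1700, 0.2100, 0.2600, 0.1800, 0.1800], E[r] = 2.4400, γ^t·E[r] = 1.952000, running G = 4.552000
t=2: π = [0.1570, 0.2120, 0.2640, 0.1970, 0.1700], E[r] = 2.4510, γ^t·E[r] = 1.568640, running G = 6.120640
t=3: π = [0.1579, 0.2149, 0.2633, 0.1985, 0.1654], E[r] = 2.4410, γ^t·E[r] = 1.249792, running G = 7.370432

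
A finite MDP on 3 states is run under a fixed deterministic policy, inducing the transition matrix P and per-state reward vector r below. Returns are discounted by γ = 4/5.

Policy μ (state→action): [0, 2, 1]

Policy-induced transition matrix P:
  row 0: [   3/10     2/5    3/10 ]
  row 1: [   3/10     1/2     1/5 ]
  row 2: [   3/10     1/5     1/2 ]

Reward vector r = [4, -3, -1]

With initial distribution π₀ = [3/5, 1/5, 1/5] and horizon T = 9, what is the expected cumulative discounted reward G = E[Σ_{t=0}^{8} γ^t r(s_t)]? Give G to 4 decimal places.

t=0: π = [0.6000, 0.2000, 0.2000], E[r] = 1.6000, γ^t·E[r] = 1.600000, running G = 1.600000
t=1: π = [0.3000, 0.3800, 0.3200], E[r] = -0.2600, γ^t·E[r] = -0.208000, running G = 1.392000
t=2: π = [0.3000, 0.3740, 0.3260], E[r] = -0.2480, γ^t·E[r] = -0.158720, running G = 1.233280
t=3: π = [0.3000, 0.3722, 0.3278], E[r] = -0.2444, γ^t·E[r] = -0.125133, running G = 1.108147
t=4: π = [0.3000, 0.3717, 0.3283], E[r] = -0.2433, γ^t·E[r] = -0.099664, running G = 1.008483
t=5: π = [0.3000, 0.3715, 0.3285], E[r] = -0.2430, γ^t·E[r] = -0.079625, running G = 0.928858
t=6: π = [0.3000, 0.3714, 0.3286], E[r] = -0.2429, γ^t·E[r] = -0.063674, running G = 0.865184
t=7: π = [0.3000, 0.3714, 0.3286], E[r] = -0.2429, γ^t·E[r] = -0.050933, running G = 0.814250
t=8: π = [0.3000, 0.3714, 0.3286], E[r] = -0.2429, γ^t·E[r] = -0.040745, running G = 0.773505

G = 0.7735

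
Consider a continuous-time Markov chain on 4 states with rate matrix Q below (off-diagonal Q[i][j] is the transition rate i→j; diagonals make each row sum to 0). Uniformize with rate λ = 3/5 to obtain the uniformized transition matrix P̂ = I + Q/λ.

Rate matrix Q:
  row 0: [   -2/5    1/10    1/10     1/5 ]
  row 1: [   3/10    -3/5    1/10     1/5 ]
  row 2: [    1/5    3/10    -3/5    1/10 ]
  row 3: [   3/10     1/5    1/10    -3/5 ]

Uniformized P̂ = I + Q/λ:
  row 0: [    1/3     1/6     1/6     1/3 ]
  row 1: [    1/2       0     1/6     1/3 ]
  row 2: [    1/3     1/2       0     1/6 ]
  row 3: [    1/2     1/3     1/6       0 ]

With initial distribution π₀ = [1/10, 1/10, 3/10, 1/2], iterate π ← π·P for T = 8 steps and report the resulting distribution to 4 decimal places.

t=0: π = [0.1000, 0.1000, 0.3000, 0.5000]
t=1: π = [0.4333, 0.3333, 0.1167, 0.1167]
t=2: π = [0.4083, 0.1694, 0.1472, 0.2750]
t=3: π = [0.4074, 0.2333, 0.1421, 0.2171]
t=4: π = [0.4084, 0.2113, 0.1430, 0.2373]
t=5: π = [0.4081, 0.2186, 0.1428, 0.2304]
t=6: π = [0.4082, 0.2162, 0.1429, 0.2327]
t=7: π = [0.4082, 0.2170, 0.1429, 0.2319]
t=8: π = [0.4082, 0.2168, 0.1429, 0.2322]

π = [0.4082, 0.2168, 0.1429, 0.2322]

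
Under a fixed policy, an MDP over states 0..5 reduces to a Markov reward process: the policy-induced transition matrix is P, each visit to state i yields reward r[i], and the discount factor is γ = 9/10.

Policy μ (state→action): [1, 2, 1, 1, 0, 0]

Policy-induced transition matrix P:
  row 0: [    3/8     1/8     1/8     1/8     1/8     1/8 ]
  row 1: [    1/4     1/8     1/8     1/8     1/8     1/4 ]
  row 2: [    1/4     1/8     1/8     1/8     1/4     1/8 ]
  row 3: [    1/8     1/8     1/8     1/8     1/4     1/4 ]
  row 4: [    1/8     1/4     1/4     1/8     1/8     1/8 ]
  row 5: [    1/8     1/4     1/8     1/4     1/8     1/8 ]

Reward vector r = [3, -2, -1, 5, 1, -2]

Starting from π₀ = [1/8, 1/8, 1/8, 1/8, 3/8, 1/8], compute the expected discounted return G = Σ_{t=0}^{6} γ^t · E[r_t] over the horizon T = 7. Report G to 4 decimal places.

G = 3.7029

t=0: π = [0.1250, 0.1250, 0.1250, 0.1250, 0.3750, 0.1250], E[r] = 0.7500, γ^t·E[r] = 0.750000, running G = 0.750000
t=1: π = [0.1875, 0.1875, 0.1719, 0.1406, 0.1563, 0.1563], E[r] = 0.5625, γ^t·E[r] = 0.506250, running G = 1.256250
t=2: π = [0.2168, 0.1641, 0.1445, 0.1445, 0.1641, 0.1660], E[r] = 0.7324, γ^t·E[r] = 0.593262, running G = 1.849512
t=3: π = [0.2178, 0.1663, 0.1455, 0.1458, 0.1611, 0.1636], E[r] = 0.7380, γ^t·E[r] = 0.538029, running G = 2.387541
t=4: π = [0.2184, 0.1656, 0.1451, 0.1454, 0.1614, 0.1640], E[r] = 0.7396, γ^t·E[r] = 0.485227, running G = 2.872768
t=5: π = [0.2184, 0.1657, 0.1452, 0.1455, 0.1613, 0.1639], E[r] = 0.7399, γ^t·E[r] = 0.436887, running G = 3.309655
t=6: π = [0.2185, 0.1657, 0.1452, 0.1455, 0.1613, 0.1639], E[r] = 0.7399, γ^t·E[r] = 0.393214, running G = 3.702869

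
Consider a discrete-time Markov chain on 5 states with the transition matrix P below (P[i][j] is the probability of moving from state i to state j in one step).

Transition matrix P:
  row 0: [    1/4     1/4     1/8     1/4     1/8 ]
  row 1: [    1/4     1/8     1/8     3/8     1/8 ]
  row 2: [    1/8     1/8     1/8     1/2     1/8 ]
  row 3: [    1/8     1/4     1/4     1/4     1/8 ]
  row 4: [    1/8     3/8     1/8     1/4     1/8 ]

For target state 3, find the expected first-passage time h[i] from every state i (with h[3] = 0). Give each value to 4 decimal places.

First-step conditioning: h[3] = 0; for i ≠ 3, h[i] = 1 + Σ_k P[i][k]·h[k].
  h[0] = 1 + 1/4·h[0] + 1/4·h[1] + 1/8·h[2] + 1/8·h[4]
  h[1] = 1 + 1/4·h[0] + 1/8·h[1] + 1/8·h[2] + 1/8·h[4]
  h[2] = 1 + 1/8·h[0] + 1/8·h[1] + 1/8·h[2] + 1/8·h[4]
  h[4] = 1 + 1/8·h[0] + 3/8·h[1] + 1/8·h[2] + 1/8·h[4]
Solving the 4×4 linear system over states ≠ 3 gives exactly h = [288/89, 256/89, 220/89, 0, 284/89] (h[3] = 0 is the target).

h = [3.2360, 2.8764, 2.4719, 0.0000, 3.1910]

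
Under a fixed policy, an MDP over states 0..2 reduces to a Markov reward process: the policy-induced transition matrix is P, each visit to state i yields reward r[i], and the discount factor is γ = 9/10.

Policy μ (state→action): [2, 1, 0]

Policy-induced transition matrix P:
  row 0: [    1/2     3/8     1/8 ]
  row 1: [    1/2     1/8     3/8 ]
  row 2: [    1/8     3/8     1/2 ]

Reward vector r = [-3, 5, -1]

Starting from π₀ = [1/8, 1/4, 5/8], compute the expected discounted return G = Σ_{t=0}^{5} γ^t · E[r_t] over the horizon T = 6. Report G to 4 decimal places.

G = 0.7527

t=0: π = [0.1250, 0.2500, 0.6250], E[r] = 0.2500, γ^t·E[r] = 0.250000, running G = 0.250000
t=1: π = [0.2656, 0.3125, 0.4219], E[r] = 0.3438, γ^t·E[r] = 0.309375, running G = 0.559375
t=2: π = [0.3418, 0.2969, 0.3613], E[r] = 0.0977, γ^t·E[r] = 0.079102, running G = 0.638477
t=3: π = [0.3645, 0.3008, 0.3347], E[r] = 0.0757, γ^t·E[r] = 0.055173, running G = 0.693650
t=4: π = [0.3745, 0.2998, 0.3257], E[r] = 0.0499, γ^t·E[r] = 0.032717, running G = 0.726367
t=5: π = [0.3779, 0.3000, 0.3221], E[r] = 0.0446, γ^t·E[r] = 0.026323, running G = 0.752690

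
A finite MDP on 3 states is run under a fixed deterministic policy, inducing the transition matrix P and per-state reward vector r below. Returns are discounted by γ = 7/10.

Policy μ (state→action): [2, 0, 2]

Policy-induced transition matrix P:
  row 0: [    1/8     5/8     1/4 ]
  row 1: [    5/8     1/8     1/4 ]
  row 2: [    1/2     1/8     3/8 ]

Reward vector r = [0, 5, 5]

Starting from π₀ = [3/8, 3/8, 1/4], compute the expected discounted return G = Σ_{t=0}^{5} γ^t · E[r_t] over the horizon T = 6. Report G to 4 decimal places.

G = 8.9818

t=0: π = [0.3750, 0.3750, 0.2500], E[r] = 3.1250, γ^t·E[r] = 3.125000, running G = 3.125000
t=1: π = [0.4063, 0.3125, 0.2813], E[r] = 2.9688, γ^t·E[r] = 2.078125, running G = 5.203125
t=2: π = [0.3867, 0.3281, 0.2852], E[r] = 3.0664, γ^t·E[r] = 1.502539, running G = 6.705664
t=3: π = [0.3960, 0.3184, 0.2856], E[r] = 3.0200, γ^t·E[r] = 1.035867, running G = 7.741531
t=4: π = [0.3913, 0.3230, 0.2857], E[r] = 3.0435, γ^t·E[r] = 0.730749, running G = 8.472279
t=5: π = [0.3936, 0.3206, 0.2857], E[r] = 3.0318, γ^t·E[r] = 0.509556, running G = 8.981835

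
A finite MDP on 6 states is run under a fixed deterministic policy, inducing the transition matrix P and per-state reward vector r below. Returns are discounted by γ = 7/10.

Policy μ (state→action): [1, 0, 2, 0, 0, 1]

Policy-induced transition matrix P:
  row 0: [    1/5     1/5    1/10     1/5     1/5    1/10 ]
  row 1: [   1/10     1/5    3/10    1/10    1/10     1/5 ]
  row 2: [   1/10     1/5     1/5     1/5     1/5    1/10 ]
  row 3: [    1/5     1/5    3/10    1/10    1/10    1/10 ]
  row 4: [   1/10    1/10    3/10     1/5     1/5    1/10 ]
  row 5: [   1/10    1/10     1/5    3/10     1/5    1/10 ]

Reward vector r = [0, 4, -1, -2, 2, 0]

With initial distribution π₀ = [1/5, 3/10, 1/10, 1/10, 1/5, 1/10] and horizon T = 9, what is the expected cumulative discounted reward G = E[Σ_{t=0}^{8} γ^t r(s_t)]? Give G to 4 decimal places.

t=0: π = [0.2000, 0.3000, 0.1000, 0.1000, 0.2000, 0.1000], E[r] = 1.3000, γ^t·E[r] = 1.300000, running G = 1.300000
t=1: π = [0.1300, 0.1700, 0.2400, 0.1700, 0.1600, 0.1300], E[r] = 0.4200, γ^t·E[r] = 0.294000, running G = 1.594000
t=2: π = [0.1300, 0.1710, 0.2370, 0.1790, 0.1660, 0.1170], E[r] = 0.4210, γ^t·E[r] = 0.206290, running G = 1.800290
t=3: π = [0.1309, 0.1717, 0.2386, 0.1767, 0.1650, 0.1171], E[r] = 0.4248, γ^t·E[r] = 0.145706, running G = 1.945996
t=4: π = [0.1308, 0.1718, 0.2383, 0.1769, 0.1652, 0.1172], E[r] = 0.4255, γ^t·E[r] = 0.102160, running G = 2.048157
t=5: π = [0.1308, 0.1718, 0.2383, 0.1769, 0.1651, 0.1172], E[r] = 0.4253, γ^t·E[r] = 0.071485, running G = 2.119641
t=6: π = [0.1308, 0.1718, 0.2383, 0.1769, 0.1651, 0.1172], E[r] = 0.4253, γ^t·E[r] = 0.050041, running G = 2.169682
t=7: π = [0.1308, 0.1718, 0.2383, 0.1769, 0.1651, 0.1172], E[r] = 0.4253, γ^t·E[r] = 0.035028, running G = 2.204711
t=8: π = [0.1308, 0.1718, 0.2383, 0.1769, 0.1651, 0.1172], E[r] = 0.4253, γ^t·E[r] = 0.024520, running G = 2.229231

G = 2.2292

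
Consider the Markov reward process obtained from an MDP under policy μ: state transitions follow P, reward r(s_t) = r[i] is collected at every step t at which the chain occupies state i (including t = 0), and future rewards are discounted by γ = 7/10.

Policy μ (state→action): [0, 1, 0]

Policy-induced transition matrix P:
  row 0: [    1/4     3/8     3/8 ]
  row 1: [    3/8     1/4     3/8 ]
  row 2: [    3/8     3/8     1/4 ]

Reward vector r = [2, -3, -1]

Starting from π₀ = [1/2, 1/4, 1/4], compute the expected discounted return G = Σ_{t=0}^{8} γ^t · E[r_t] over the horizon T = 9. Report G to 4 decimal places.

G = -1.5195

t=0: π = [0.5000, 0.2500, 0.2500], E[r] = 0.0000, γ^t·E[r] = 0.000000, running G = 0.000000
t=1: π = [0.3125, 0.3438, 0.3438], E[r] = -0.7500, γ^t·E[r] = -0.525000, running G = -0.525000
t=2: π = [0.3359, 0.3320, 0.3320], E[r] = -0.6563, γ^t·E[r] = -0.321563, running G = -0.846563
t=3: π = [0.3330, 0.3335, 0.3335], E[r] = -0.6680, γ^t·E[r] = -0.229113, running G = -1.075676
t=4: π = [0.3334, 0.3333, 0.3333], E[r] = -0.6665, γ^t·E[r] = -0.160028, running G = -1.235703
t=5: π = [0.3333, 0.3333, 0.3333], E[r] = -0.6667, γ^t·E[r] = -0.112050, running G = -1.347753
t=6: π = [0.3333, 0.3333, 0.3333], E[r] = -0.6667, γ^t·E[r] = -0.078432, running G = -1.426186
t=7: π = [0.3333, 0.3333, 0.3333], E[r] = -0.6667, γ^t·E[r] = -0.054903, running G = -1.481089
t=8: π = [0.3333, 0.3333, 0.3333], E[r] = -0.6667, γ^t·E[r] = -0.038432, running G = -1.519521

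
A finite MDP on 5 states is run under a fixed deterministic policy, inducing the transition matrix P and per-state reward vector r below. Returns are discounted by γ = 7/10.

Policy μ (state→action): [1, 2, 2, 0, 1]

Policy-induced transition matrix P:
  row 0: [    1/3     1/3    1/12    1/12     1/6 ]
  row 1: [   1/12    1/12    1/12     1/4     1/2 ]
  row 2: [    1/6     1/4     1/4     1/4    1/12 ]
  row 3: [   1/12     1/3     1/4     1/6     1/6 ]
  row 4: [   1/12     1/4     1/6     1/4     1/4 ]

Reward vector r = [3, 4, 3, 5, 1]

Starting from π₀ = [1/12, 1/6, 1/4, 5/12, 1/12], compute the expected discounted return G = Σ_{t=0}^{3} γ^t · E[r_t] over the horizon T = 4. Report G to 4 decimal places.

G = 8.7336

t=0: π = [0.0833, 0.1667, 0.2500, 0.4167, 0.0833], E[r] = 3.8333, γ^t·E[r] = 3.833333, running G = 3.833333
t=1: π = [0.1250, 0.2639, 0.2014, 0.2014, 0.2083], E[r] = 3.2500, γ^t·E[r] = 2.275000, running G = 6.108333
t=2: π = [0.1314, 0.2332, 0.1678, 0.2124, 0.2552], E[r] = 3.1476, γ^t·E[r] = 1.542309, running G = 7.650642
t=3: π = [0.1302, 0.2398, 0.1680, 0.2104, 0.2517], E[r] = 3.1572, γ^t·E[r] = 1.082925, running G = 8.733567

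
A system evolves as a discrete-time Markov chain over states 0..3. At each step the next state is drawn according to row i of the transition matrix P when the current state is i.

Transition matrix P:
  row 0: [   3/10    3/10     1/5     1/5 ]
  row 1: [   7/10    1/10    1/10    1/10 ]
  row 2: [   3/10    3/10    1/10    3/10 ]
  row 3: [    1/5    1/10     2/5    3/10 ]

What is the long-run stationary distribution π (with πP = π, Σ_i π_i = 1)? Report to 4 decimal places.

Balance equations π_j = Σ_i π_i·P[i][j]:
  π_0 = 3/10·π_0 + 7/10·π_1 + 3/10·π_2 + 1/5·π_3
  π_1 = 3/10·π_0 + 1/10·π_1 + 3/10·π_2 + 1/10·π_3
  π_2 = 1/5·π_0 + 1/10·π_1 + 1/10·π_2 + 2/5·π_3
  normalize: π_0 + π_1 + π_2 + π_3 = 1
Solving the linear system gives exactly π = [69/190, 81/380, 77/380, 21/95].

π = [0.3632, 0.2132, 0.2026, 0.2211]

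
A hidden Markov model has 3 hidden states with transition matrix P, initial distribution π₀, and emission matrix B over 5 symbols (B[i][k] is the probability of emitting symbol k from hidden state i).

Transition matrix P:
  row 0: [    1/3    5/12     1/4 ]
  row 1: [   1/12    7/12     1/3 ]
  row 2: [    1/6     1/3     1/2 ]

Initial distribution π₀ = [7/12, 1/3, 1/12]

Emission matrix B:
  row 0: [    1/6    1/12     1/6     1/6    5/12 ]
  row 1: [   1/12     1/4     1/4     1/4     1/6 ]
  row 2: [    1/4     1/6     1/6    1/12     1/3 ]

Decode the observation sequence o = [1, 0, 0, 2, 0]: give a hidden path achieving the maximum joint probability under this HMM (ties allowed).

path = [1, 2, 2, 2, 2]

t=0: δ = [4.861e-02, 8.333e-02, 1.389e-02]  (obs o_0=1)
t=1: δ = [2.701e-03, 4.051e-03, 6.944e-03]  ψ = [0, 1, 1]  (obs o_1=0)
t=2: δ = [1.929e-04, 1.969e-04, 8.681e-04]  ψ = [2, 1, 2]  (obs o_2=0)
t=3: δ = [2.411e-05, 7.234e-05, 7.234e-05]  ψ = [2, 2, 2]  (obs o_3=2)
t=4: δ = [2.009e-06, 3.516e-06, 9.042e-06]  ψ = [2, 1, 2]  (obs o_4=0)
backtrack: best end state = 2; path = [1, 2, 2, 2, 2]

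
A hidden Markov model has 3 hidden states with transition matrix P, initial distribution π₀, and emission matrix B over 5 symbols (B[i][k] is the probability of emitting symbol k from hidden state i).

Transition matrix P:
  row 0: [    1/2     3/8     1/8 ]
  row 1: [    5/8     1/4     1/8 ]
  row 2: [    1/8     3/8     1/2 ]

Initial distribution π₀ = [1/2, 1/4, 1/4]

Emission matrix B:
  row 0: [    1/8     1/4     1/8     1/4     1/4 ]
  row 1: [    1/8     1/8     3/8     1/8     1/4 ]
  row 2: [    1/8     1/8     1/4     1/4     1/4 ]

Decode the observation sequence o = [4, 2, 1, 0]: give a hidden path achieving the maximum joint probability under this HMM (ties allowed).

path = [0, 1, 0, 0]

t=0: δ = [1.250e-01, 6.250e-02, 6.250e-02]  (obs o_0=4)
t=1: δ = [7.812e-03, 1.758e-02, 7.812e-03]  ψ = [0, 0, 2]  (obs o_1=2)
t=2: δ = [2.747e-03, 5.493e-04, 4.883e-04]  ψ = [1, 1, 2]  (obs o_2=1)
t=3: δ = [1.717e-04, 1.287e-04, 4.292e-05]  ψ = [0, 0, 0]  (obs o_3=0)
backtrack: best end state = 0; path = [0, 1, 0, 0]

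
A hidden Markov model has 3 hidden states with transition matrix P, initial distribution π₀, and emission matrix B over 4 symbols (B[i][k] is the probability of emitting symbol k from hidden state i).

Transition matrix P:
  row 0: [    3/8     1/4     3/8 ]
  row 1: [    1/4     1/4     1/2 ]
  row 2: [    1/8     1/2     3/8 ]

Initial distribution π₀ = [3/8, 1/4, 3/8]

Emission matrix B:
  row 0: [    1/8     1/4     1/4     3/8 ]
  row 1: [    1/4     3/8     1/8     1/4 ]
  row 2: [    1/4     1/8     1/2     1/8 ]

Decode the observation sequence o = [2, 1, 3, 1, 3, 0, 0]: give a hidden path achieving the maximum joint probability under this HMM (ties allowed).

path = [2, 1, 0, 0, 0, 2, 1]

t=0: δ = [9.375e-02, 3.125e-02, 1.875e-01]  (obs o_0=2)
t=1: δ = [8.789e-03, 3.516e-02, 8.789e-03]  ψ = [0, 2, 2]  (obs o_1=1)
t=2: δ = [3.296e-03, 2.197e-03, 2.197e-03]  ψ = [1, 1, 1]  (obs o_2=3)
t=3: δ = [3.090e-04, 4.120e-04, 1.545e-04]  ψ = [0, 2, 0]  (obs o_3=1)
t=4: δ = [4.345e-05, 2.575e-05, 2.575e-05]  ψ = [0, 1, 1]  (obs o_4=3)
t=5: δ = [2.037e-06, 3.219e-06, 4.074e-06]  ψ = [0, 2, 0]  (obs o_5=0)
t=6: δ = [1.006e-07, 5.092e-07, 4.023e-07]  ψ = [1, 2, 1]  (obs o_6=0)
backtrack: best end state = 1; path = [2, 1, 0, 0, 0, 2, 1]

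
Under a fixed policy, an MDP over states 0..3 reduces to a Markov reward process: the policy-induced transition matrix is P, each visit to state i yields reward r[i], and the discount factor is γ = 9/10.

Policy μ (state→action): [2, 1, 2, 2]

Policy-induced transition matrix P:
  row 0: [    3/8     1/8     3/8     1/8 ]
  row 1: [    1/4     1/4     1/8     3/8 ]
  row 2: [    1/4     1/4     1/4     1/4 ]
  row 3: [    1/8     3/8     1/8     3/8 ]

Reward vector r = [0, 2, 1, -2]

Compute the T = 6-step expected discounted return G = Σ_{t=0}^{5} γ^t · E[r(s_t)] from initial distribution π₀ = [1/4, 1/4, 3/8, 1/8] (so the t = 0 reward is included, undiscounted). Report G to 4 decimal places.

G = 1.2088

t=0: π = [0.2500, 0.2500, 0.3750, 0.1250], E[r] = 0.6250, γ^t·E[r] = 0.625000, running G = 0.625000
t=1: π = [0.2656, 0.2344, 0.2344, 0.2656], E[r] = 0.1719, γ^t·E[r] = 0.154688, running G = 0.779688
t=2: π = [0.2500, 0.2500, 0.2207, 0.2793], E[r] = 0.1621, γ^t·E[r] = 0.131309, running G = 0.910996
t=3: π = [0.2463, 0.2537, 0.2151, 0.2849], E[r] = 0.1526, γ^t·E[r] = 0.111237, running G = 1.022233
t=4: π = [0.2452, 0.2548, 0.2135, 0.2865], E[r] = 0.1501, γ^t·E[r] = 0.098451, running G = 1.120684
t=5: π = [0.2448, 0.2552, 0.2130, 0.2870], E[r] = 0.1493, γ^t·E[r] = 0.088144, running G = 1.208828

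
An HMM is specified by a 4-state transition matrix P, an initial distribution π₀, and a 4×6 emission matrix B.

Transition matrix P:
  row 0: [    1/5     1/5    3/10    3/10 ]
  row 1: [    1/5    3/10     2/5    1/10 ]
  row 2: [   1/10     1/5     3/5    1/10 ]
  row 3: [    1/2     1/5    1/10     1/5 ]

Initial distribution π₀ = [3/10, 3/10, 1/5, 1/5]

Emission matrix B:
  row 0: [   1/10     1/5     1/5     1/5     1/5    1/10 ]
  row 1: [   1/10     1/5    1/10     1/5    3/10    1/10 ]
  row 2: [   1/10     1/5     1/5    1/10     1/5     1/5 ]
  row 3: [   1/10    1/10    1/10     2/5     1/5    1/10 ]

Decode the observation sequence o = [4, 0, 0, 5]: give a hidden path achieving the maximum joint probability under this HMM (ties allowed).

t=0: δ = [6.000e-02, 9.000e-02, 4.000e-02, 4.000e-02]  (obs o_0=4)
t=1: δ = [2.000e-03, 2.700e-03, 3.600e-03, 1.800e-03]  ψ = [3, 1, 1, 0]  (obs o_1=0)
t=2: δ = [9.000e-05, 8.100e-05, 2.160e-04, 6.000e-05]  ψ = [3, 1, 2, 0]  (obs o_2=0)
t=3: δ = [3.000e-06, 4.320e-06, 2.592e-05, 2.700e-06]  ψ = [3, 2, 2, 0]  (obs o_3=5)
backtrack: best end state = 2; path = [1, 2, 2, 2]

path = [1, 2, 2, 2]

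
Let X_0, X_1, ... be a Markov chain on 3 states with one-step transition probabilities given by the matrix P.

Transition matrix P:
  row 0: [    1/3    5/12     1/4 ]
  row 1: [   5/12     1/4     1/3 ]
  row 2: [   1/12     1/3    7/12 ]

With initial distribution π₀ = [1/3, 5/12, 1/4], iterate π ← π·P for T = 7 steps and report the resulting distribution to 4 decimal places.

π = [0.2567, 0.3274, 0.4159]

t=0: π = [0.3333, 0.4167, 0.2500]
t=1: π = [0.3056, 0.3264, 0.3681]
t=2: π = [0.2685, 0.3316, 0.3999]
t=3: π = [0.2610, 0.3281, 0.4109]
t=4: π = [0.2579, 0.3277, 0.4143]
t=5: π = [0.2571, 0.3275, 0.4154]
t=6: π = [0.2568, 0.3275, 0.4158]
t=7: π = [0.2567, 0.3274, 0.4159]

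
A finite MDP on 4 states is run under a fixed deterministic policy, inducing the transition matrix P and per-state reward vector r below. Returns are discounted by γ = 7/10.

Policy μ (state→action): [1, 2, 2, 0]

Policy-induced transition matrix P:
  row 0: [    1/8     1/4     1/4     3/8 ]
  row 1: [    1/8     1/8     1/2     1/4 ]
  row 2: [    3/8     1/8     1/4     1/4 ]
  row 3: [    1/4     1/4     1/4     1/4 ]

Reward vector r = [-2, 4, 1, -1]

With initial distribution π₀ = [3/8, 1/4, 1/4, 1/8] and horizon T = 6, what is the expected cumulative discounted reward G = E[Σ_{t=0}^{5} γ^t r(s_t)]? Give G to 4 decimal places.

G = 0.9997

t=0: π = [0.3750, 0.2500, 0.2500, 0.1250], E[r] = 0.3750, γ^t·E[r] = 0.375000, running G = 0.375000
t=1: π = [0.2031, 0.1875, 0.3125, 0.2969], E[r] = 0.3594, γ^t·E[r] = 0.251563, running G = 0.626563
t=2: π = [0.2402, 0.1875, 0.2969, 0.2754], E[r] = 0.2910, γ^t·E[r] = 0.142598, running G = 0.769160
t=3: π = [0.2336, 0.1895, 0.2969, 0.2800], E[r] = 0.3074, γ^t·E[r] = 0.105429, running G = 0.874589
t=4: π = [0.2342, 0.1892, 0.2974, 0.2792], E[r] = 0.3065, γ^t·E[r] = 0.073602, running G = 0.948192
t=5: π = [0.2342, 0.1892, 0.2973, 0.2793], E[r] = 0.3063, γ^t·E[r] = 0.051472, running G = 0.999664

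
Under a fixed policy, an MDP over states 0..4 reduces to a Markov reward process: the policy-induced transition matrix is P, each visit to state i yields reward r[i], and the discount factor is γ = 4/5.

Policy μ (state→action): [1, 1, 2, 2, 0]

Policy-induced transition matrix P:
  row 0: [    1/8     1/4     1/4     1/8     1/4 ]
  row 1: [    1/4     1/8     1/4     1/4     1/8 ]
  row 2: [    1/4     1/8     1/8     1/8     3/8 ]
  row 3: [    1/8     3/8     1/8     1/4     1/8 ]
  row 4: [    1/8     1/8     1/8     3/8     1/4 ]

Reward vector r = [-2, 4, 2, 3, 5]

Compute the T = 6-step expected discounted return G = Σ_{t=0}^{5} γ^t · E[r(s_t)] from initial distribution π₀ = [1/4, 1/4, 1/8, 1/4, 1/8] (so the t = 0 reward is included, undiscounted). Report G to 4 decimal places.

G = 9.0993

t=0: π = [0.2500, 0.2500, 0.1250, 0.2500, 0.1250], E[r] = 2.1250, γ^t·E[r] = 2.125000, running G = 2.125000
t=1: π = [0.1719, 0.2188, 0.1875, 0.2188, 0.2031], E[r] = 2.5781, γ^t·E[r] = 2.062500, running G = 4.187500
t=2: π = [0.1758, 0.2012, 0.1738, 0.2305, 0.2188], E[r] = 2.5859, γ^t·E[r] = 1.655000, running G = 5.842500
t=3: π = [0.1719, 0.2046, 0.1721, 0.2336, 0.2178], E[r] = 2.6086, γ^t·E[r] = 1.335625, running G = 7.178125
t=4: π = [0.1721, 0.2049, 0.1721, 0.2342, 0.2167], E[r] = 2.6059, γ^t·E[r] = 1.067363, running G = 8.245488
t=5: π = [0.1721, 0.2051, 0.1721, 0.2341, 0.2166], E[r] = 2.6056, γ^t·E[r] = 0.853798, running G = 9.099285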